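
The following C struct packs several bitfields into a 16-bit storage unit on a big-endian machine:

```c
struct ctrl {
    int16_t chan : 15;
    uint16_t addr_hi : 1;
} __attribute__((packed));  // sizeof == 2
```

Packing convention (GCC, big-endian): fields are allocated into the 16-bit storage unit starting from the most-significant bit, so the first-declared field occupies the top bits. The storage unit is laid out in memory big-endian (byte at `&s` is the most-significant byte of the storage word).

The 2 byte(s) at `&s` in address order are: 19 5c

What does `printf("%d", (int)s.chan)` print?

[0]=0x19 [1]=0x5c (big-endian) → word 0x195c
chan:15 @ bit 1 → (0x195c>>1)&0x7fff = 0xcae  ←
addr_hi:1 @ bit 0 → (0x195c>>0)&0x1 = 0x0
chan signed 15b, MSB=0: value = 3246

3246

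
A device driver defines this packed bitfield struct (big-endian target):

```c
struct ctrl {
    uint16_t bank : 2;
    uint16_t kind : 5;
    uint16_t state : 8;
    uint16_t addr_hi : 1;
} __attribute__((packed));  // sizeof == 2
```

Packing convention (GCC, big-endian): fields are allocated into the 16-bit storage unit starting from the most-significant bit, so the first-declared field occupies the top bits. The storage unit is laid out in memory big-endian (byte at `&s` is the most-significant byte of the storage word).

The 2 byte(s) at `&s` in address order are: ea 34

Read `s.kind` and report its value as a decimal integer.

21

[0]=0xea [1]=0x34 (big-endian) → word 0xea34
bank:2 @ bit 14 → (0xea34>>14)&0x3 = 0x3
kind:5 @ bit 9 → (0xea34>>9)&0x1f = 0x15  ←
state:8 @ bit 1 → (0xea34>>1)&0xff = 0x1a
addr_hi:1 @ bit 0 → (0xea34>>0)&0x1 = 0x0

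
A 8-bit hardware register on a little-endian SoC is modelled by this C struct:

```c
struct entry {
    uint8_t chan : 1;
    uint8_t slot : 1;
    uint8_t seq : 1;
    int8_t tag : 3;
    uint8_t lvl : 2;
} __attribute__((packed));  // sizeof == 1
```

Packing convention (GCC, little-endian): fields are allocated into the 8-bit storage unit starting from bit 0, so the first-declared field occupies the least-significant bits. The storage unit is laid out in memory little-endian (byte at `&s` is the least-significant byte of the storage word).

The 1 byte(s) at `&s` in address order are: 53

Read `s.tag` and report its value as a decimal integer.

[0]=0x53 (little-endian) → word 0x53
chan [0+:1] = (word>>0) & 0x1 = 1
slot [1+:1] = (word>>1) & 0x1 = 1
seq [2+:1] = (word>>2) & 0x1 = 0
tag [3+:3] = (word>>3) & 0x7 = 2  ←
lvl [6+:2] = (word>>6) & 0x3 = 1
tag signed 3b, MSB=0: value = 2

2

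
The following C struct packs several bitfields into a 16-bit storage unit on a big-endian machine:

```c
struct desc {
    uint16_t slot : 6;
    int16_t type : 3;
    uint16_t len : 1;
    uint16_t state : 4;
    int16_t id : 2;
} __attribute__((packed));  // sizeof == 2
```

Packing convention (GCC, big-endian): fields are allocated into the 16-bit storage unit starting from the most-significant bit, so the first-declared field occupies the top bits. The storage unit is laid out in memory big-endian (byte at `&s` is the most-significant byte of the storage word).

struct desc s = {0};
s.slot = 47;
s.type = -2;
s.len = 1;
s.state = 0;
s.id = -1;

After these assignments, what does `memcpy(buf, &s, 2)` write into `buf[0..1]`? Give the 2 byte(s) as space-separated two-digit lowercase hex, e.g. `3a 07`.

bf 43

slot:6 = 47 → 0x2f << 10 → word 0xbc00
type:3 = -2 → 0x6 << 7 → word 0xbf00
len:1 = 1 → 0x1 << 6 → word 0xbf40
state:4 = 0 → 0x0 << 2 → word 0xbf40
id:2 = -1 → 0x3 << 0 → word 0xbf43
word = 0xbf43 → big-endian bytes:
  [0]=0xbf  [1]=0x43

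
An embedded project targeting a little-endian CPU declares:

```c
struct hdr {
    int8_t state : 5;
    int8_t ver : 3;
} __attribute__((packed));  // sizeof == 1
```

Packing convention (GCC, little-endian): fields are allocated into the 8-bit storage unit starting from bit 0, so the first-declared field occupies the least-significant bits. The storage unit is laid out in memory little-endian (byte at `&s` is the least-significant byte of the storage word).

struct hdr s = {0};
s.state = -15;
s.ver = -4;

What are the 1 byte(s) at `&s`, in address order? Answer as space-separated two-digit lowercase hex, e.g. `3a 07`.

91

state (5b) val=-15 bits=0x11 at bit 0: 0x11
ver (3b) val=-4 bits=0x4 at bit 5: 0x91
word = 0x91 → little-endian bytes:
  [0]=0x91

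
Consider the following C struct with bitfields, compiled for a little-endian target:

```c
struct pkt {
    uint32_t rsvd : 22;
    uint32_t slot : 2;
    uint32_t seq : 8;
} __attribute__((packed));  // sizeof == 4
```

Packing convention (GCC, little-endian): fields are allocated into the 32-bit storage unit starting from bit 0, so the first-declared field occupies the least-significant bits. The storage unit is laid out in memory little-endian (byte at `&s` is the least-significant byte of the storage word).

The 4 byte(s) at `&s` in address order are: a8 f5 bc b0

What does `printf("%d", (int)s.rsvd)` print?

[0]=0xa8 [1]=0xf5 [2]=0xbc [3]=0xb0 (little-endian) → word 0xb0bcf5a8
rsvd [0+:22] = (word>>0) & 0x3fffff = 3995048  ←
slot [22+:2] = (word>>22) & 0x3 = 2
seq [24+:8] = (word>>24) & 0xff = 176

3995048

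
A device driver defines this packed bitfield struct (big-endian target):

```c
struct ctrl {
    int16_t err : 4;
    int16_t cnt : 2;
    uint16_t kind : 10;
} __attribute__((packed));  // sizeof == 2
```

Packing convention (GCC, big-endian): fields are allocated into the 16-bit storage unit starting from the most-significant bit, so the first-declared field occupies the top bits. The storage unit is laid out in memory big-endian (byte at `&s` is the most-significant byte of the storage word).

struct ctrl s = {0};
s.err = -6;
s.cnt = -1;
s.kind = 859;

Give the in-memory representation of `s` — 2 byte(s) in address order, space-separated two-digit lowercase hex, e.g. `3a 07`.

af 5b

err (4b) val=-6 bits=0xa at bit 12: 0xa000
cnt (2b) val=-1 bits=0x3 at bit 10: 0xac00
kind (10b) val=859 bits=0x35b at bit 0: 0xaf5b
word = 0xaf5b → big-endian bytes:
  [0]=0xaf  [1]=0x5b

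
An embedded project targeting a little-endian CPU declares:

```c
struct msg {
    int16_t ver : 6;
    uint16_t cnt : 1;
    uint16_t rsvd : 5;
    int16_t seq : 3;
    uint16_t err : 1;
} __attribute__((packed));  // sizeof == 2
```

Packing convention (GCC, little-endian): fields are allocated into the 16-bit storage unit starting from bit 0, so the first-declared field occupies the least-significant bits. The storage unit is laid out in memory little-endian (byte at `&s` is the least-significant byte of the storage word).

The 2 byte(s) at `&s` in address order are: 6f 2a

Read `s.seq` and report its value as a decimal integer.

2

[0]=0x6f [1]=0x2a (little-endian) → word 0x2a6f
ver [0+:6] = (word>>0) & 0x3f = 47
cnt [6+:1] = (word>>6) & 0x1 = 1
rsvd [7+:5] = (word>>7) & 0x1f = 20
seq [12+:3] = (word>>12) & 0x7 = 2  ←
err [15+:1] = (word>>15) & 0x1 = 0
seq signed 3b, MSB=0: value = 2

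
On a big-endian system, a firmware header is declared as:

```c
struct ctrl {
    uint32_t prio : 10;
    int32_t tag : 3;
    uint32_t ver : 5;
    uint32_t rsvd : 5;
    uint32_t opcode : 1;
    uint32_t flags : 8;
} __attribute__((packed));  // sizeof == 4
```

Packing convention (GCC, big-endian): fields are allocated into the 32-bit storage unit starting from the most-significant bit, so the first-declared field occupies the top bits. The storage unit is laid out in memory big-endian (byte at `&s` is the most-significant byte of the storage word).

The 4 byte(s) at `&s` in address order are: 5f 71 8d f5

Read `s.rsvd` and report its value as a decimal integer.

[0]=0x5f [1]=0x71 [2]=0x8d [3]=0xf5 (big-endian) → word 0x5f718df5
prio:10 @ bit 22 → (0x5f718df5>>22)&0x3ff = 0x17d
tag:3 @ bit 19 → (0x5f718df5>>19)&0x7 = 0x6
ver:5 @ bit 14 → (0x5f718df5>>14)&0x1f = 0x6
rsvd:5 @ bit 9 → (0x5f718df5>>9)&0x1f = 0x6  ←
opcode:1 @ bit 8 → (0x5f718df5>>8)&0x1 = 0x1
flags:8 @ bit 0 → (0x5f718df5>>0)&0xff = 0xf5

6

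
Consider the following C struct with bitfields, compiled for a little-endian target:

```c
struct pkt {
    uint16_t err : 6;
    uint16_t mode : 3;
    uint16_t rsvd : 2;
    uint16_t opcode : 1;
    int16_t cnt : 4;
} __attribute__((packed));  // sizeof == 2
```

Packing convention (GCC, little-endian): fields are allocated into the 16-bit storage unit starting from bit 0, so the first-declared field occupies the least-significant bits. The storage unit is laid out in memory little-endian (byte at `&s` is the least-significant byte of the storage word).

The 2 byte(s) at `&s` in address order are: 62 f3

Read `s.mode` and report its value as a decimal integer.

5

[0]=0x62 [1]=0xf3 (little-endian) → word 0xf362
err [0+:6] = (word>>0) & 0x3f = 34
mode [6+:3] = (word>>6) & 0x7 = 5  ←
rsvd [9+:2] = (word>>9) & 0x3 = 1
opcode [11+:1] = (word>>11) & 0x1 = 0
cnt [12+:4] = (word>>12) & 0xf = 15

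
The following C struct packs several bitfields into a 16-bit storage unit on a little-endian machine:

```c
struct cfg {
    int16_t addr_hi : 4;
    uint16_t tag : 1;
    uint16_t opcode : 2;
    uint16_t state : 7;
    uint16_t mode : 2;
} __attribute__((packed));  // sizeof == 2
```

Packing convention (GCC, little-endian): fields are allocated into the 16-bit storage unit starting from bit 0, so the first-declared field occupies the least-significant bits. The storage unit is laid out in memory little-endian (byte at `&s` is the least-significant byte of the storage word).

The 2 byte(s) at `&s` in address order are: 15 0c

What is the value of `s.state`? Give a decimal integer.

24

[0]=0x15 [1]=0x0c (little-endian) → word 0x0c15
addr_hi:4 @ bit 0 → (0x0c15>>0)&0xf = 0x5
tag:1 @ bit 4 → (0x0c15>>4)&0x1 = 0x1
opcode:2 @ bit 5 → (0x0c15>>5)&0x3 = 0x0
state:7 @ bit 7 → (0x0c15>>7)&0x7f = 0x18  ←
mode:2 @ bit 14 → (0x0c15>>14)&0x3 = 0x0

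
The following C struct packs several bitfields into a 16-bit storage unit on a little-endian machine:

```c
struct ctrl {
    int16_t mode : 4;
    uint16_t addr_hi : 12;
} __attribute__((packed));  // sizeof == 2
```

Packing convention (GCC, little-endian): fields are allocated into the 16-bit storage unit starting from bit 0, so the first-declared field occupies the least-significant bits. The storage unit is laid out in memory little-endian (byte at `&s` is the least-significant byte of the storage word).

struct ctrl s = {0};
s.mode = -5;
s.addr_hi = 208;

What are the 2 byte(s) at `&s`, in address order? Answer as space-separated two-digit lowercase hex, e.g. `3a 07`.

0b 0d

mode:4 = -5 → 0xb << 0 → word 0x000b
addr_hi:12 = 208 → 0xd0 << 4 → word 0x0d0b
word = 0x0d0b → little-endian bytes:
  [0]=0x0b  [1]=0x0d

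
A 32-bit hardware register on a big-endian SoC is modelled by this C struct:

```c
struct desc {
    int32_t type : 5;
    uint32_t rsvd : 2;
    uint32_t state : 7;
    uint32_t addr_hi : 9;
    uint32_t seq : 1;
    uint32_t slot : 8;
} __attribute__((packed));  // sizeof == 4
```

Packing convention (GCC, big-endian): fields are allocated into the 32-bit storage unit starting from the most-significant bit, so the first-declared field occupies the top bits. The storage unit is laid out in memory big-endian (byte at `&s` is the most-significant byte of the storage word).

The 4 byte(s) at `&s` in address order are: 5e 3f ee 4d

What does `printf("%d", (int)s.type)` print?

11

[0]=0x5e [1]=0x3f [2]=0xee [3]=0x4d (big-endian) → word 0x5e3fee4d
type:5 @ bit 27 → (0x5e3fee4d>>27)&0x1f = 0xb  ←
rsvd:2 @ bit 25 → (0x5e3fee4d>>25)&0x3 = 0x3
state:7 @ bit 18 → (0x5e3fee4d>>18)&0x7f = 0xf
addr_hi:9 @ bit 9 → (0x5e3fee4d>>9)&0x1ff = 0x1f7
seq:1 @ bit 8 → (0x5e3fee4d>>8)&0x1 = 0x0
slot:8 @ bit 0 → (0x5e3fee4d>>0)&0xff = 0x4d
type signed 5b, MSB=0: value = 11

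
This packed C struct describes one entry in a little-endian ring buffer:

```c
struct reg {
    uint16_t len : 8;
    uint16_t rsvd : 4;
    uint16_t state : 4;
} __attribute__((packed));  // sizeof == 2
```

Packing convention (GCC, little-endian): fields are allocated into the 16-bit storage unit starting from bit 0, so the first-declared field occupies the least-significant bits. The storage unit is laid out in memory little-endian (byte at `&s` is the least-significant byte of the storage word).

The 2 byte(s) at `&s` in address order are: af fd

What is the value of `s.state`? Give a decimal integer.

[0]=0xaf [1]=0xfd (little-endian) → word 0xfdaf
len [0+:8] = (word>>0) & 0xff = 175
rsvd [8+:4] = (word>>8) & 0xf = 13
state [12+:4] = (word>>12) & 0xf = 15  ←

15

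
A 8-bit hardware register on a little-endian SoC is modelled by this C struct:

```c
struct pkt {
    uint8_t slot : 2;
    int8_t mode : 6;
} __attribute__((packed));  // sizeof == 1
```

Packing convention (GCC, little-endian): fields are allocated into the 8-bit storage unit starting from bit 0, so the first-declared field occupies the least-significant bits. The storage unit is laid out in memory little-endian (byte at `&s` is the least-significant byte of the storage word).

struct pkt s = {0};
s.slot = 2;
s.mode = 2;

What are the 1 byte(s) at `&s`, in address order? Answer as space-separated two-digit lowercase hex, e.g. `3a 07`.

slot:2 = 2 → 0x2 << 0 → word 0x02
mode:6 = 2 → 0x2 << 2 → word 0x0a
word = 0x0a → little-endian bytes:
  [0]=0x0a

0a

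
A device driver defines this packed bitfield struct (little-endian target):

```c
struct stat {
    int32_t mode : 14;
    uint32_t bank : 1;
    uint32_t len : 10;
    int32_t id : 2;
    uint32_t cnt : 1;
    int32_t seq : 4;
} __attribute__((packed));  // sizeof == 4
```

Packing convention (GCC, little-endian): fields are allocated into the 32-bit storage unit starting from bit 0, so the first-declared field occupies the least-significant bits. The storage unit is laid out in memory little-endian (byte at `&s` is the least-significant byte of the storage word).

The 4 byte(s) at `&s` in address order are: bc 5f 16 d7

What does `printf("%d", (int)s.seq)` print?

-3

[0]=0xbc [1]=0x5f [2]=0x16 [3]=0xd7 (little-endian) → word 0xd7165fbc
mode [0+:14] = (word>>0) & 0x3fff = 8124
bank [14+:1] = (word>>14) & 0x1 = 1
len [15+:10] = (word>>15) & 0x3ff = 556
id [25+:2] = (word>>25) & 0x3 = 3
cnt [27+:1] = (word>>27) & 0x1 = 0
seq [28+:4] = (word>>28) & 0xf = 13  ←
seq signed 4b, MSB=1: 13 - 16 = -3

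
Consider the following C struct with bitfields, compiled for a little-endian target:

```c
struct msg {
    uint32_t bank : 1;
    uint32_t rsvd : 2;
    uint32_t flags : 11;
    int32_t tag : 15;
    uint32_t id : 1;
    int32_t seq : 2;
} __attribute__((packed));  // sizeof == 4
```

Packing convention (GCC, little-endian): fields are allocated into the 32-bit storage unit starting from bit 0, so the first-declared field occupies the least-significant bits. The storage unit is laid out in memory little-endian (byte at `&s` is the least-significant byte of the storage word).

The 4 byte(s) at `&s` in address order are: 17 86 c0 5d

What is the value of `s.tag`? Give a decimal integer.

-2302

[0]=0x17 [1]=0x86 [2]=0xc0 [3]=0x5d (little-endian) → word 0x5dc08617
bank [0+:1] = (word>>0) & 0x1 = 1
rsvd [1+:2] = (word>>1) & 0x3 = 3
flags [3+:11] = (word>>3) & 0x7ff = 194
tag [14+:15] = (word>>14) & 0x7fff = 30466  ←
id [29+:1] = (word>>29) & 0x1 = 0
seq [30+:2] = (word>>30) & 0x3 = 1
tag signed 15b, MSB=1: 30466 - 32768 = -2302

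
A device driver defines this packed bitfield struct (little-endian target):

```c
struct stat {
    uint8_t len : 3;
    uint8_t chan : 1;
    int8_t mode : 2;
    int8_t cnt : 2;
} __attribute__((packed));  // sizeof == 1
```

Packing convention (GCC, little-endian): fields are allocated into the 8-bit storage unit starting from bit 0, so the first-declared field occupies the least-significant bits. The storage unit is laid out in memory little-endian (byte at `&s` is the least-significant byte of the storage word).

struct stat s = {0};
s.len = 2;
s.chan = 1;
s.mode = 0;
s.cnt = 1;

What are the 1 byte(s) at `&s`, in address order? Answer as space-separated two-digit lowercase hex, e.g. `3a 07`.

4a

len (3b) val=2 bits=0x2 at bit 0: 0x02
chan (1b) val=1 bits=0x1 at bit 3: 0x0a
mode (2b) val=0 bits=0x0 at bit 4: 0x0a
cnt (2b) val=1 bits=0x1 at bit 6: 0x4a
word = 0x4a → little-endian bytes:
  [0]=0x4a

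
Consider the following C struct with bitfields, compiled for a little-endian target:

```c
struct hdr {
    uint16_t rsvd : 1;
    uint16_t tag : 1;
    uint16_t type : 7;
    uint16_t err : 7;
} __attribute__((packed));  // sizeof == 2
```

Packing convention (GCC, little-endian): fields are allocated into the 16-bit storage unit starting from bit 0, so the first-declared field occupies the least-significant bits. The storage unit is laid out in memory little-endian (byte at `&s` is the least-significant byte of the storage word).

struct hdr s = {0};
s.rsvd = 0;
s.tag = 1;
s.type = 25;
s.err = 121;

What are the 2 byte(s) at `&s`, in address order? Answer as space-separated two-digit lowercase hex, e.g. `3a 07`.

66 f2

[0+:1] rsvd=0 & 0x1 = 0x0; word=0x0000
[1+:1] tag=1 & 0x1 = 0x1; word=0x0002
[2+:7] type=25 & 0x7f = 0x19; word=0x0066
[9+:7] err=121 & 0x7f = 0x79; word=0xf266
word = 0xf266 → little-endian bytes:
  [0]=0x66  [1]=0xf2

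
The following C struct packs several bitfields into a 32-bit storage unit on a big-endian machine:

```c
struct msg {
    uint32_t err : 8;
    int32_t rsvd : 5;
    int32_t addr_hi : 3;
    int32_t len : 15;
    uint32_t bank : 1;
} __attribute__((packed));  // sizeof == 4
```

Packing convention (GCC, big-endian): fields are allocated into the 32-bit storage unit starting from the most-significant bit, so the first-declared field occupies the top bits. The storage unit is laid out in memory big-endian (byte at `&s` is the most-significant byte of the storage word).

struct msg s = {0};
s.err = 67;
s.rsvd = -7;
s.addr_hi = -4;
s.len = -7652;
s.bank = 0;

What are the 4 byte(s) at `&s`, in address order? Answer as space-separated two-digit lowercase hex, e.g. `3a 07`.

43 cc c4 38

err:8 = 67 → 0x43 << 24 → word 0x43000000
rsvd:5 = -7 → 0x19 << 19 → word 0x43c80000
addr_hi:3 = -4 → 0x4 << 16 → word 0x43cc0000
len:15 = -7652 → 0x621c << 1 → word 0x43ccc438
bank:1 = 0 → 0x0 << 0 → word 0x43ccc438
word = 0x43ccc438 → big-endian bytes:
  [0]=0x43  [1]=0xcc  [2]=0xc4  [3]=0x38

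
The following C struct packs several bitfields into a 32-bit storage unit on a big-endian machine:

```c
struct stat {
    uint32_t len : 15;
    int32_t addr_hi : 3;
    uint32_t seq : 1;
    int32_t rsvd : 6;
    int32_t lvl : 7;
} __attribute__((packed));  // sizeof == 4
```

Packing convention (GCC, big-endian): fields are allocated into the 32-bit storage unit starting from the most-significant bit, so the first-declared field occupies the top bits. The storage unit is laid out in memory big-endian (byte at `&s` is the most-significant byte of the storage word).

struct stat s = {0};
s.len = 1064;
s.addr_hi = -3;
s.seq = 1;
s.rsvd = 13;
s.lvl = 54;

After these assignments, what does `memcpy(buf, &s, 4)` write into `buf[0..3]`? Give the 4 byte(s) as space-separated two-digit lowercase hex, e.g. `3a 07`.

08 51 66 b6

len (15b) val=1064 bits=0x428 at bit 17: 0x08500000
addr_hi (3b) val=-3 bits=0x5 at bit 14: 0x08514000
seq (1b) val=1 bits=0x1 at bit 13: 0x08516000
rsvd (6b) val=13 bits=0xd at bit 7: 0x08516680
lvl (7b) val=54 bits=0x36 at bit 0: 0x085166b6
word = 0x085166b6 → big-endian bytes:
  [0]=0x08  [1]=0x51  [2]=0x66  [3]=0xb6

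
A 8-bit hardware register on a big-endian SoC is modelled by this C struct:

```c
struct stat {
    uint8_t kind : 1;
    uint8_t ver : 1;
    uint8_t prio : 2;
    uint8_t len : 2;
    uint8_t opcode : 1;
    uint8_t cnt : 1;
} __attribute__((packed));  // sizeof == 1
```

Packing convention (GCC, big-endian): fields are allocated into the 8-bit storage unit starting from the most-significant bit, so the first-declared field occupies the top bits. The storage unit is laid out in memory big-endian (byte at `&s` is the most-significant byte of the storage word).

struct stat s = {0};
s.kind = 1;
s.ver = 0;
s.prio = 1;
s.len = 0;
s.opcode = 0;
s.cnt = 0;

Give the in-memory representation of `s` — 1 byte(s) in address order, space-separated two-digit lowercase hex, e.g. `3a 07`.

kind:1 = 1 → 0x1 << 7 → word 0x80
ver:1 = 0 → 0x0 << 6 → word 0x80
prio:2 = 1 → 0x1 << 4 → word 0x90
len:2 = 0 → 0x0 << 2 → word 0x90
opcode:1 = 0 → 0x0 << 1 → word 0x90
cnt:1 = 0 → 0x0 << 0 → word 0x90
word = 0x90 → big-endian bytes:
  [0]=0x90

90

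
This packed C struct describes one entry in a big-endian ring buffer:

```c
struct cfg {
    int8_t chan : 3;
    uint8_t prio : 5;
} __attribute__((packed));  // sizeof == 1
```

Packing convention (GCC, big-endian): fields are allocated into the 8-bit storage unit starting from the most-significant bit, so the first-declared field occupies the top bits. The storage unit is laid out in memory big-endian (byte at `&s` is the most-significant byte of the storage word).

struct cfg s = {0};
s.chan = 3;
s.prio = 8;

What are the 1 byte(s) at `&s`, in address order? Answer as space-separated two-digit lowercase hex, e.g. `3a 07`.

68

[5+:3] chan=3 & 0x7 = 0x3; word=0x60
[0+:5] prio=8 & 0x1f = 0x8; word=0x68
word = 0x68 → big-endian bytes:
  [0]=0x68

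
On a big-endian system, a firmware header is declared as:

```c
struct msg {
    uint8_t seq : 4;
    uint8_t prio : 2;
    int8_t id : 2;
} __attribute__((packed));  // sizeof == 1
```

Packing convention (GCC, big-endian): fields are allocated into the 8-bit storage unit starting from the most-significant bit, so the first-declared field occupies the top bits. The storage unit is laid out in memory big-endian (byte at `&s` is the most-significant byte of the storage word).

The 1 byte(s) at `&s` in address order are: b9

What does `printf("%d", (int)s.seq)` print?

11

[0]=0xb9 (big-endian) → word 0xb9
seq:4 @ bit 4 → (0xb9>>4)&0xf = 0xb  ←
prio:2 @ bit 2 → (0xb9>>2)&0x3 = 0x2
id:2 @ bit 0 → (0xb9>>0)&0x3 = 0x1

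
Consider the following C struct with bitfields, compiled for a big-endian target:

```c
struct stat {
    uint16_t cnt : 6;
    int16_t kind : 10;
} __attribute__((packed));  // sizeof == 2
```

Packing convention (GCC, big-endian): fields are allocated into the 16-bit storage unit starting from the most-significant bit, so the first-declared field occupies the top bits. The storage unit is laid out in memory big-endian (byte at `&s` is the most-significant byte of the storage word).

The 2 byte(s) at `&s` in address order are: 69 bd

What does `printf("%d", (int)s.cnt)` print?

[0]=0x69 [1]=0xbd (big-endian) → word 0x69bd
cnt [10+:6] = (word>>10) & 0x3f = 26  ←
kind [0+:10] = (word>>0) & 0x3ff = 445

26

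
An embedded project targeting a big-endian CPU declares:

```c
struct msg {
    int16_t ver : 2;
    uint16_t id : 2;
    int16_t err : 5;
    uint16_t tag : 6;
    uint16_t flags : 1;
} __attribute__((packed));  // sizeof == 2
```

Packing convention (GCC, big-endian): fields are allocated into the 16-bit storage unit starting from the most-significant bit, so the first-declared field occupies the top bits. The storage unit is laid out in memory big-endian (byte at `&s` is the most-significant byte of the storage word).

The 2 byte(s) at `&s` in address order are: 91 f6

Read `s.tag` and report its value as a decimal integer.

[0]=0x91 [1]=0xf6 (big-endian) → word 0x91f6
ver:2 @ bit 14 → (0x91f6>>14)&0x3 = 0x2
id:2 @ bit 12 → (0x91f6>>12)&0x3 = 0x1
err:5 @ bit 7 → (0x91f6>>7)&0x1f = 0x3
tag:6 @ bit 1 → (0x91f6>>1)&0x3f = 0x3b  ←
flags:1 @ bit 0 → (0x91f6>>0)&0x1 = 0x0

59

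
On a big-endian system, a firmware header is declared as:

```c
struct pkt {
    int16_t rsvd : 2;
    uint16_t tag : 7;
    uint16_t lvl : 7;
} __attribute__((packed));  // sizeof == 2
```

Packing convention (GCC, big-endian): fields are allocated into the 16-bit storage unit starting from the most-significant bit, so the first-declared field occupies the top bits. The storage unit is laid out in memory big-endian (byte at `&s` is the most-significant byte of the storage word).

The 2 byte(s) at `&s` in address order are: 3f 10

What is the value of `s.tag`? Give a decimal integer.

126

[0]=0x3f [1]=0x10 (big-endian) → word 0x3f10
rsvd [14+:2] = (word>>14) & 0x3 = 0
tag [7+:7] = (word>>7) & 0x7f = 126  ←
lvl [0+:7] = (word>>0) & 0x7f = 16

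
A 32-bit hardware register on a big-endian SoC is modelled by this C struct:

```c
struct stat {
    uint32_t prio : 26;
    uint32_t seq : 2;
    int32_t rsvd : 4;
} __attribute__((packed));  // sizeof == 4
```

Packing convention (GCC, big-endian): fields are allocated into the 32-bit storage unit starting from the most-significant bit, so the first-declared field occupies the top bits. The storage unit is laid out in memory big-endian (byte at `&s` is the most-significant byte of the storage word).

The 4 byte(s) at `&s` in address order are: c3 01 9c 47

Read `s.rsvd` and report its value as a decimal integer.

7

[0]=0xc3 [1]=0x01 [2]=0x9c [3]=0x47 (big-endian) → word 0xc3019c47
prio [6+:26] = (word>>6) & 0x3ffffff = 51119729
seq [4+:2] = (word>>4) & 0x3 = 0
rsvd [0+:4] = (word>>0) & 0xf = 7  ←
rsvd signed 4b, MSB=0: value = 7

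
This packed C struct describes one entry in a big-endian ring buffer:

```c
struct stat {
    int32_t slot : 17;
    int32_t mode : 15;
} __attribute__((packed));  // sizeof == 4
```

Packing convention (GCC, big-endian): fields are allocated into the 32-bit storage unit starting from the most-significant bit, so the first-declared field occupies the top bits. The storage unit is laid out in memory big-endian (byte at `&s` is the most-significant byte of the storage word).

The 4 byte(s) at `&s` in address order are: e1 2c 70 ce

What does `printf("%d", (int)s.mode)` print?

[0]=0xe1 [1]=0x2c [2]=0x70 [3]=0xce (big-endian) → word 0xe12c70ce
slot [15+:17] = (word>>15) & 0x1ffff = 115288
mode [0+:15] = (word>>0) & 0x7fff = 28878  ←
mode signed 15b, MSB=1: 28878 - 32768 = -3890

-3890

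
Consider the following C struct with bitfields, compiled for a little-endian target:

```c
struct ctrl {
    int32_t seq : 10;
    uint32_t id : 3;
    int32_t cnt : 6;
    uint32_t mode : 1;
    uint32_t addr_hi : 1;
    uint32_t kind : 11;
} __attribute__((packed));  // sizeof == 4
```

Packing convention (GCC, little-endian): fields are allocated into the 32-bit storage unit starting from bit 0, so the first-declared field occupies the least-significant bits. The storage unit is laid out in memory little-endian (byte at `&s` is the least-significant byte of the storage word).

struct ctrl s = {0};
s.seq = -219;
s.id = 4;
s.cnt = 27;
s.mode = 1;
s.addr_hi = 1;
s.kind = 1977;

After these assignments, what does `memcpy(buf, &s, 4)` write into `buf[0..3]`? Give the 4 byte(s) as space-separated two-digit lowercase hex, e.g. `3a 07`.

25 73 3b f7

[0+:10] seq=-219 & 0x3ff = 0x325; word=0x00000325
[10+:3] id=4 & 0x7 = 0x4; word=0x00001325
[13+:6] cnt=27 & 0x3f = 0x1b; word=0x00037325
[19+:1] mode=1 & 0x1 = 0x1; word=0x000b7325
[20+:1] addr_hi=1 & 0x1 = 0x1; word=0x001b7325
[21+:11] kind=1977 & 0x7ff = 0x7b9; word=0xf73b7325
word = 0xf73b7325 → little-endian bytes:
  [0]=0x25  [1]=0x73  [2]=0x3b  [3]=0xf7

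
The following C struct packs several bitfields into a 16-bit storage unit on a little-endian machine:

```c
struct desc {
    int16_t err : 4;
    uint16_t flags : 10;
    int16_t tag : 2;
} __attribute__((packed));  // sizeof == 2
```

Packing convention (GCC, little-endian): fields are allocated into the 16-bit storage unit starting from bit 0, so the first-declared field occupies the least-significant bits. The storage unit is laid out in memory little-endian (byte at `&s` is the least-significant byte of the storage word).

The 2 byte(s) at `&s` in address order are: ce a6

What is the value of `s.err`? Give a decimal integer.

-2

[0]=0xce [1]=0xa6 (little-endian) → word 0xa6ce
err [0+:4] = (word>>0) & 0xf = 14  ←
flags [4+:10] = (word>>4) & 0x3ff = 620
tag [14+:2] = (word>>14) & 0x3 = 2
err signed 4b, MSB=1: 14 - 16 = -2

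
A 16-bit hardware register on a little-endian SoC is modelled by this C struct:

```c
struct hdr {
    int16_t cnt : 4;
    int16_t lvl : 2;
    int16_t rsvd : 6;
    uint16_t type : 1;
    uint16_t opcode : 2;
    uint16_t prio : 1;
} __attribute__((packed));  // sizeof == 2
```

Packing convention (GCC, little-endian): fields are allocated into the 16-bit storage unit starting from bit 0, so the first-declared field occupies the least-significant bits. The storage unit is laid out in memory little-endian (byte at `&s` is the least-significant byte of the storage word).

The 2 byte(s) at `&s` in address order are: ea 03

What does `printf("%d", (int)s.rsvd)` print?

[0]=0xea [1]=0x03 (little-endian) → word 0x03ea
cnt:4 @ bit 0 → (0x03ea>>0)&0xf = 0xa
lvl:2 @ bit 4 → (0x03ea>>4)&0x3 = 0x2
rsvd:6 @ bit 6 → (0x03ea>>6)&0x3f = 0xf  ←
type:1 @ bit 12 → (0x03ea>>12)&0x1 = 0x0
opcode:2 @ bit 13 → (0x03ea>>13)&0x3 = 0x0
prio:1 @ bit 15 → (0x03ea>>15)&0x1 = 0x0
rsvd signed 6b, MSB=0: value = 15

15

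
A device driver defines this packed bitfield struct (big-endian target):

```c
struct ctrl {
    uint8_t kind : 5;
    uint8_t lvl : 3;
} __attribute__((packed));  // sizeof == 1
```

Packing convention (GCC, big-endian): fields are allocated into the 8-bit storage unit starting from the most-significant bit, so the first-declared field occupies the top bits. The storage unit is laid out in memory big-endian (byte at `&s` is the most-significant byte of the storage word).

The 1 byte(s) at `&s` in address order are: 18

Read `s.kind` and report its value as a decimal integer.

3

[0]=0x18 (big-endian) → word 0x18
kind [3+:5] = (word>>3) & 0x1f = 3  ←
lvl [0+:3] = (word>>0) & 0x7 = 0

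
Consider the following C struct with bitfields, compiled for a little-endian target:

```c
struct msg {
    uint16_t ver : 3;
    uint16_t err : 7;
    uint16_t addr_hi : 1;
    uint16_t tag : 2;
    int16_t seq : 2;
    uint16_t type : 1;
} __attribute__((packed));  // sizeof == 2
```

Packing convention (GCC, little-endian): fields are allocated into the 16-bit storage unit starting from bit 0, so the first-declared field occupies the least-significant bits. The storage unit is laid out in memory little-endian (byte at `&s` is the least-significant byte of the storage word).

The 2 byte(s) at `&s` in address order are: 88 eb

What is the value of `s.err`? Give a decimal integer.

113

[0]=0x88 [1]=0xeb (little-endian) → word 0xeb88
ver [0+:3] = (word>>0) & 0x7 = 0
err [3+:7] = (word>>3) & 0x7f = 113  ←
addr_hi [10+:1] = (word>>10) & 0x1 = 0
tag [11+:2] = (word>>11) & 0x3 = 1
seq [13+:2] = (word>>13) & 0x3 = 3
type [15+:1] = (word>>15) & 0x1 = 1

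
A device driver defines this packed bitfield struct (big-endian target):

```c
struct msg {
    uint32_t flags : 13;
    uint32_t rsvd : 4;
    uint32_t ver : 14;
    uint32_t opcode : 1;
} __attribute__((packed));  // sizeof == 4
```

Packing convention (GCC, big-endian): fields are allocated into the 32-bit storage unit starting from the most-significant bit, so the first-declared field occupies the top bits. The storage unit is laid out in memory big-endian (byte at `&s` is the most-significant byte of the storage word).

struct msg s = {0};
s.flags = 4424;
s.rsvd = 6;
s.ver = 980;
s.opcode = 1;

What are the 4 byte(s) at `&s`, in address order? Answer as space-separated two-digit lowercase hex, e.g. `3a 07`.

8a 43 07 a9

flags (13b) val=4424 bits=0x1148 at bit 19: 0x8a400000
rsvd (4b) val=6 bits=0x6 at bit 15: 0x8a430000
ver (14b) val=980 bits=0x3d4 at bit 1: 0x8a4307a8
opcode (1b) val=1 bits=0x1 at bit 0: 0x8a4307a9
word = 0x8a4307a9 → big-endian bytes:
  [0]=0x8a  [1]=0x43  [2]=0x07  [3]=0xa9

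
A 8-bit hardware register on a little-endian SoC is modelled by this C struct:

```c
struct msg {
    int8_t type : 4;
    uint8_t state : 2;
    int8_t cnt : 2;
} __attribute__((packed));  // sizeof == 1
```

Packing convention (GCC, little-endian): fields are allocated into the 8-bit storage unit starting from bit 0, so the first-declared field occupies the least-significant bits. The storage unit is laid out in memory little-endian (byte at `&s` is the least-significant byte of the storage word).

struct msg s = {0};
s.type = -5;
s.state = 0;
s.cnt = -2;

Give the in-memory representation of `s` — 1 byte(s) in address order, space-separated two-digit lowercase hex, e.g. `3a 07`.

type (4b) val=-5 bits=0xb at bit 0: 0x0b
state (2b) val=0 bits=0x0 at bit 4: 0x0b
cnt (2b) val=-2 bits=0x2 at bit 6: 0x8b
word = 0x8b → little-endian bytes:
  [0]=0x8b

8b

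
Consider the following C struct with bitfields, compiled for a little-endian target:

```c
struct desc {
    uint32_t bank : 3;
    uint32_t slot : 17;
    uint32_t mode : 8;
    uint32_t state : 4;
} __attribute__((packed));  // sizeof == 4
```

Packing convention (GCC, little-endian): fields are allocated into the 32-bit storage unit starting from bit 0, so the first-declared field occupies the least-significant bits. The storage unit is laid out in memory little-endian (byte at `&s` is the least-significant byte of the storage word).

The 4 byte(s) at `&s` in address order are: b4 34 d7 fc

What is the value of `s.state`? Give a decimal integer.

15

[0]=0xb4 [1]=0x34 [2]=0xd7 [3]=0xfc (little-endian) → word 0xfcd734b4
bank:3 @ bit 0 → (0xfcd734b4>>0)&0x7 = 0x4
slot:17 @ bit 3 → (0xfcd734b4>>3)&0x1ffff = 0xe696
mode:8 @ bit 20 → (0xfcd734b4>>20)&0xff = 0xcd
state:4 @ bit 28 → (0xfcd734b4>>28)&0xf = 0xf  ←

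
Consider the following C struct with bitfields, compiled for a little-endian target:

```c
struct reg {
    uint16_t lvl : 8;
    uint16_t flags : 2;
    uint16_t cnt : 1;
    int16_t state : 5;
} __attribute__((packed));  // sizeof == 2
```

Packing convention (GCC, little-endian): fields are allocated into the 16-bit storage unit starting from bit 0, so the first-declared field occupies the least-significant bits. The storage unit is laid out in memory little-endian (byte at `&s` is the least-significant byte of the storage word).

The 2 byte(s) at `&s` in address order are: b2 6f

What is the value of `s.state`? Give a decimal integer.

13

[0]=0xb2 [1]=0x6f (little-endian) → word 0x6fb2
lvl [0+:8] = (word>>0) & 0xff = 178
flags [8+:2] = (word>>8) & 0x3 = 3
cnt [10+:1] = (word>>10) & 0x1 = 1
state [11+:5] = (word>>11) & 0x1f = 13  ←
state signed 5b, MSB=0: value = 13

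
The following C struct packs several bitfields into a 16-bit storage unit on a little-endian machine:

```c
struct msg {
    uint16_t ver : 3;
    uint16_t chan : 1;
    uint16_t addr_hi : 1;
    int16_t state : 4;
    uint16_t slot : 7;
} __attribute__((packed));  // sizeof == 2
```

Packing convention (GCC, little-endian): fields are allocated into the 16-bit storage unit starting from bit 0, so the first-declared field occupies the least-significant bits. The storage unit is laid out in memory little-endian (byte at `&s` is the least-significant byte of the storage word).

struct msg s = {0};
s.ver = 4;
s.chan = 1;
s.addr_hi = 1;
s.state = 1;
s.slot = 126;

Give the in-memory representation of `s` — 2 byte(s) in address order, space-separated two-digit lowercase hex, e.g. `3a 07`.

3c fc

[0+:3] ver=4 & 0x7 = 0x4; word=0x0004
[3+:1] chan=1 & 0x1 = 0x1; word=0x000c
[4+:1] addr_hi=1 & 0x1 = 0x1; word=0x001c
[5+:4] state=1 & 0xf = 0x1; word=0x003c
[9+:7] slot=126 & 0x7f = 0x7e; word=0xfc3c
word = 0xfc3c → little-endian bytes:
  [0]=0x3c  [1]=0xfc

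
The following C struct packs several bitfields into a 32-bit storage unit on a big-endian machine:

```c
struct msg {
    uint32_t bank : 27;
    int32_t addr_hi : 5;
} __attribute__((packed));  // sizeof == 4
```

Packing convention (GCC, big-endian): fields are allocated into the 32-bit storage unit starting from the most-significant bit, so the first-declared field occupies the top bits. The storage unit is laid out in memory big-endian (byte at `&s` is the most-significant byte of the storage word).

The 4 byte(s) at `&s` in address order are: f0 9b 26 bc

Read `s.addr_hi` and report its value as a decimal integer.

-4

[0]=0xf0 [1]=0x9b [2]=0x26 [3]=0xbc (big-endian) → word 0xf09b26bc
bank:27 @ bit 5 → (0xf09b26bc>>5)&0x7ffffff = 0x784d935
addr_hi:5 @ bit 0 → (0xf09b26bc>>0)&0x1f = 0x1c  ←
addr_hi signed 5b, MSB=1: 28 - 32 = -4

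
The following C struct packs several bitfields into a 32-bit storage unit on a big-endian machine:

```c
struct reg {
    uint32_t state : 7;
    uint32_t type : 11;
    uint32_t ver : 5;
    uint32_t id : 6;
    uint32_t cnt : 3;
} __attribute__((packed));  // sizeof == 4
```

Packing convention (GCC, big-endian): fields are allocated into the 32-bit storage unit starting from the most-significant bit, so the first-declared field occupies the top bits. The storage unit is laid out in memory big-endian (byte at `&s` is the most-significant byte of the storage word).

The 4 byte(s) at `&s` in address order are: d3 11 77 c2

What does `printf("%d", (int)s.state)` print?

105

[0]=0xd3 [1]=0x11 [2]=0x77 [3]=0xc2 (big-endian) → word 0xd31177c2
state:7 @ bit 25 → (0xd31177c2>>25)&0x7f = 0x69  ←
type:11 @ bit 14 → (0xd31177c2>>14)&0x7ff = 0x445
ver:5 @ bit 9 → (0xd31177c2>>9)&0x1f = 0x1b
id:6 @ bit 3 → (0xd31177c2>>3)&0x3f = 0x38
cnt:3 @ bit 0 → (0xd31177c2>>0)&0x7 = 0x2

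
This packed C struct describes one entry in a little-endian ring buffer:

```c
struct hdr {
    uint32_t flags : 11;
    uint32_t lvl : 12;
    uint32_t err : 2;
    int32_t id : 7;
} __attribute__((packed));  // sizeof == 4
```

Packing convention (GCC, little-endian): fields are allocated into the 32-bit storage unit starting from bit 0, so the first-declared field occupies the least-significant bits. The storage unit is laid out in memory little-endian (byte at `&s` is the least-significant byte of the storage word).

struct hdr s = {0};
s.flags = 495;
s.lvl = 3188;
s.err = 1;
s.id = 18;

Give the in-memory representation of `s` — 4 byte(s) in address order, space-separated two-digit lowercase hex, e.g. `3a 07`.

[0+:11] flags=495 & 0x7ff = 0x1ef; word=0x000001ef
[11+:12] lvl=3188 & 0xfff = 0xc74; word=0x0063a1ef
[23+:2] err=1 & 0x3 = 0x1; word=0x00e3a1ef
[25+:7] id=18 & 0x7f = 0x12; word=0x24e3a1ef
word = 0x24e3a1ef → little-endian bytes:
  [0]=0xef  [1]=0xa1  [2]=0xe3  [3]=0x24

ef a1 e3 24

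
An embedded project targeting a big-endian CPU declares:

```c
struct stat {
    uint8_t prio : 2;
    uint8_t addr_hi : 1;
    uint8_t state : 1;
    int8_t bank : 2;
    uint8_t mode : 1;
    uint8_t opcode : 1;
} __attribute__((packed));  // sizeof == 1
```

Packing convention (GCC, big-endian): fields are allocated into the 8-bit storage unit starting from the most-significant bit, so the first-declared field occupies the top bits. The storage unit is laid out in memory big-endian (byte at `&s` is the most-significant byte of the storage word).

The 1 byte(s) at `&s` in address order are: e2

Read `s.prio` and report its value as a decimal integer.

3

[0]=0xe2 (big-endian) → word 0xe2
prio [6+:2] = (word>>6) & 0x3 = 3  ←
addr_hi [5+:1] = (word>>5) & 0x1 = 1
state [4+:1] = (word>>4) & 0x1 = 0
bank [2+:2] = (word>>2) & 0x3 = 0
mode [1+:1] = (word>>1) & 0x1 = 1
opcode [0+:1] = (word>>0) & 0x1 = 0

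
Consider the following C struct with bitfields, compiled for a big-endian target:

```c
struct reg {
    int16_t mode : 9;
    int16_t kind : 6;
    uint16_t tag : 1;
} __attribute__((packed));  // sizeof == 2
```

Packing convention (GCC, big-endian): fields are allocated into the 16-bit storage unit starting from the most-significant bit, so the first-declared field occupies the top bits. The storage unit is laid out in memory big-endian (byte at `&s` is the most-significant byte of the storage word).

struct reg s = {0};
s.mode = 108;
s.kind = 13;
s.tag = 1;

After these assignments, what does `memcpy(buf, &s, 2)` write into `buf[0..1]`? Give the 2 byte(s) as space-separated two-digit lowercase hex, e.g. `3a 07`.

36 1b

mode:9 = 108 → 0x6c << 7 → word 0x3600
kind:6 = 13 → 0xd << 1 → word 0x361a
tag:1 = 1 → 0x1 << 0 → word 0x361b
word = 0x361b → big-endian bytes:
  [0]=0x36  [1]=0x1b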